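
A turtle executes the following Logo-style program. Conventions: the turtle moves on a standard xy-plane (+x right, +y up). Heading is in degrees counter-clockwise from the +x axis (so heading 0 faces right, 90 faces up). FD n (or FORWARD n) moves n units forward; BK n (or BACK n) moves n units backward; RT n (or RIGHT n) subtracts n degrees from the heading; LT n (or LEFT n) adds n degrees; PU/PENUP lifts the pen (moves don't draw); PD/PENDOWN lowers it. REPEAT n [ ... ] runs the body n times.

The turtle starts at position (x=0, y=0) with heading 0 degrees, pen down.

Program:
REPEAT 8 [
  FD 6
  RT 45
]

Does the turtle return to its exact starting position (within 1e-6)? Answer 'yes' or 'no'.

Executing turtle program step by step:
Start: pos=(0,0), heading=0, pen down
REPEAT 8 [
  -- iteration 1/8 --
  FD 6: (0,0) -> (6,0) [heading=0, draw]
  RT 45: heading 0 -> 315
  -- iteration 2/8 --
  FD 6: (6,0) -> (10.243,-4.243) [heading=315, draw]
  RT 45: heading 315 -> 270
  -- iteration 3/8 --
  FD 6: (10.243,-4.243) -> (10.243,-10.243) [heading=270, draw]
  RT 45: heading 270 -> 225
  -- iteration 4/8 --
  FD 6: (10.243,-10.243) -> (6,-14.485) [heading=225, draw]
  RT 45: heading 225 -> 180
  -- iteration 5/8 --
  FD 6: (6,-14.485) -> (0,-14.485) [heading=180, draw]
  RT 45: heading 180 -> 135
  -- iteration 6/8 --
  FD 6: (0,-14.485) -> (-4.243,-10.243) [heading=135, draw]
  RT 45: heading 135 -> 90
  -- iteration 7/8 --
  FD 6: (-4.243,-10.243) -> (-4.243,-4.243) [heading=90, draw]
  RT 45: heading 90 -> 45
  -- iteration 8/8 --
  FD 6: (-4.243,-4.243) -> (0,0) [heading=45, draw]
  RT 45: heading 45 -> 0
]
Final: pos=(0,0), heading=0, 8 segment(s) drawn

Start position: (0, 0)
Final position: (0, 0)
Distance = 0; < 1e-6 -> CLOSED

Answer: yes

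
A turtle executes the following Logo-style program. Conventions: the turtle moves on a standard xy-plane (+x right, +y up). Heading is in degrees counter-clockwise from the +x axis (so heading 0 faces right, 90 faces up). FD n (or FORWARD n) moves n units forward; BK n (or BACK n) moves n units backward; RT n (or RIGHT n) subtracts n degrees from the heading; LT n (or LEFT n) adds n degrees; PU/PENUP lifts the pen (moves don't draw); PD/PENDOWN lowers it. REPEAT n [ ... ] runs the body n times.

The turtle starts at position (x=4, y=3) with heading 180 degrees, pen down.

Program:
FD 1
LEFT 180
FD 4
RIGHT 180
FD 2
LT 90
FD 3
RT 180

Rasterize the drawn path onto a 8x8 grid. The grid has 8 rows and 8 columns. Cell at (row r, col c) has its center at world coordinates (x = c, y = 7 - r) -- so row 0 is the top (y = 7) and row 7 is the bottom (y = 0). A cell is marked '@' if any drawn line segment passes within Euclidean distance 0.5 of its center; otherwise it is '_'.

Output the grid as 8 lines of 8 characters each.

Answer: ________
________
________
________
___@@@@@
_____@__
_____@__
_____@__

Derivation:
Segment 0: (4,3) -> (3,3)
Segment 1: (3,3) -> (7,3)
Segment 2: (7,3) -> (5,3)
Segment 3: (5,3) -> (5,-0)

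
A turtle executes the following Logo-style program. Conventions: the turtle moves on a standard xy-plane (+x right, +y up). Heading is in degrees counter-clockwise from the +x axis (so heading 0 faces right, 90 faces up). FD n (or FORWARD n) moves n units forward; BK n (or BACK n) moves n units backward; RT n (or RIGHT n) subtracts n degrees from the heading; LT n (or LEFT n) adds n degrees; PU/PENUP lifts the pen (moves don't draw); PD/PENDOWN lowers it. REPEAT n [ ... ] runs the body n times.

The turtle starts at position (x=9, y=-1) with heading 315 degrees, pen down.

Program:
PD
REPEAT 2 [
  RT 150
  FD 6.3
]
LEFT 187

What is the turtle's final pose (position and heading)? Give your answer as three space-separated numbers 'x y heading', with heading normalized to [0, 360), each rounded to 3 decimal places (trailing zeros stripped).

Answer: 9 2.261 202

Derivation:
Executing turtle program step by step:
Start: pos=(9,-1), heading=315, pen down
PD: pen down
REPEAT 2 [
  -- iteration 1/2 --
  RT 150: heading 315 -> 165
  FD 6.3: (9,-1) -> (2.915,0.631) [heading=165, draw]
  -- iteration 2/2 --
  RT 150: heading 165 -> 15
  FD 6.3: (2.915,0.631) -> (9,2.261) [heading=15, draw]
]
LT 187: heading 15 -> 202
Final: pos=(9,2.261), heading=202, 2 segment(s) drawn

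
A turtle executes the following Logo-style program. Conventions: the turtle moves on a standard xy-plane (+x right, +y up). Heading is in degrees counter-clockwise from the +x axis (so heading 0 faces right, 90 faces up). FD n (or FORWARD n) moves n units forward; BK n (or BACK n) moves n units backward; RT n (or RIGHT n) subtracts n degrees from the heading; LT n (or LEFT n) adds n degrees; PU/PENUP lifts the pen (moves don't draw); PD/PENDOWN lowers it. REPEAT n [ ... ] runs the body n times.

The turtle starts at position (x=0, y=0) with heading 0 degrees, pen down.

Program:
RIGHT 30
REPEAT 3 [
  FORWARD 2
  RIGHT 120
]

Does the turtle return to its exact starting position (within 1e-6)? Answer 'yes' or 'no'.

Executing turtle program step by step:
Start: pos=(0,0), heading=0, pen down
RT 30: heading 0 -> 330
REPEAT 3 [
  -- iteration 1/3 --
  FD 2: (0,0) -> (1.732,-1) [heading=330, draw]
  RT 120: heading 330 -> 210
  -- iteration 2/3 --
  FD 2: (1.732,-1) -> (0,-2) [heading=210, draw]
  RT 120: heading 210 -> 90
  -- iteration 3/3 --
  FD 2: (0,-2) -> (0,0) [heading=90, draw]
  RT 120: heading 90 -> 330
]
Final: pos=(0,0), heading=330, 3 segment(s) drawn

Start position: (0, 0)
Final position: (0, 0)
Distance = 0; < 1e-6 -> CLOSED

Answer: yes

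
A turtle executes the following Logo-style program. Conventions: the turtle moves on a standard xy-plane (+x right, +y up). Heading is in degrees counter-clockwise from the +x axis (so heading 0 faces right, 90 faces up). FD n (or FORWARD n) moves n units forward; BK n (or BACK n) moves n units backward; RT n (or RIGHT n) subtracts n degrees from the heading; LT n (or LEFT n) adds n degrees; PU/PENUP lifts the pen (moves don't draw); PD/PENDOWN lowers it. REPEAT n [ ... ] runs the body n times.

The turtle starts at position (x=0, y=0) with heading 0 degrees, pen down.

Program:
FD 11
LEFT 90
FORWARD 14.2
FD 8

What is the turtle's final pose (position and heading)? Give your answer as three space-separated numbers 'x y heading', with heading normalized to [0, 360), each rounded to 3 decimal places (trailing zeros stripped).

Executing turtle program step by step:
Start: pos=(0,0), heading=0, pen down
FD 11: (0,0) -> (11,0) [heading=0, draw]
LT 90: heading 0 -> 90
FD 14.2: (11,0) -> (11,14.2) [heading=90, draw]
FD 8: (11,14.2) -> (11,22.2) [heading=90, draw]
Final: pos=(11,22.2), heading=90, 3 segment(s) drawn

Answer: 11 22.2 90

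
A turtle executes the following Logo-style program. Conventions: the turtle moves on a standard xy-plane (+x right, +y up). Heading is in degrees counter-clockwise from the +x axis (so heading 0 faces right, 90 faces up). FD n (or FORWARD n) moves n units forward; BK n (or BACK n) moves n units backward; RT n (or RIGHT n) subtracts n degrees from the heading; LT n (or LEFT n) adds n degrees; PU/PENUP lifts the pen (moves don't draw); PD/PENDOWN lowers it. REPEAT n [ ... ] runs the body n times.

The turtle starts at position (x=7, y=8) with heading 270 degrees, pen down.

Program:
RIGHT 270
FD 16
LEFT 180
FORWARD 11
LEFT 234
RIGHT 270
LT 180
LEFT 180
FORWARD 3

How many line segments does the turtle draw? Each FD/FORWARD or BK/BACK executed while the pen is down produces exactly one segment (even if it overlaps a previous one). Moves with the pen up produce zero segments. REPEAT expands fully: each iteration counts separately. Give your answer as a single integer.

Answer: 3

Derivation:
Executing turtle program step by step:
Start: pos=(7,8), heading=270, pen down
RT 270: heading 270 -> 0
FD 16: (7,8) -> (23,8) [heading=0, draw]
LT 180: heading 0 -> 180
FD 11: (23,8) -> (12,8) [heading=180, draw]
LT 234: heading 180 -> 54
RT 270: heading 54 -> 144
LT 180: heading 144 -> 324
LT 180: heading 324 -> 144
FD 3: (12,8) -> (9.573,9.763) [heading=144, draw]
Final: pos=(9.573,9.763), heading=144, 3 segment(s) drawn
Segments drawn: 3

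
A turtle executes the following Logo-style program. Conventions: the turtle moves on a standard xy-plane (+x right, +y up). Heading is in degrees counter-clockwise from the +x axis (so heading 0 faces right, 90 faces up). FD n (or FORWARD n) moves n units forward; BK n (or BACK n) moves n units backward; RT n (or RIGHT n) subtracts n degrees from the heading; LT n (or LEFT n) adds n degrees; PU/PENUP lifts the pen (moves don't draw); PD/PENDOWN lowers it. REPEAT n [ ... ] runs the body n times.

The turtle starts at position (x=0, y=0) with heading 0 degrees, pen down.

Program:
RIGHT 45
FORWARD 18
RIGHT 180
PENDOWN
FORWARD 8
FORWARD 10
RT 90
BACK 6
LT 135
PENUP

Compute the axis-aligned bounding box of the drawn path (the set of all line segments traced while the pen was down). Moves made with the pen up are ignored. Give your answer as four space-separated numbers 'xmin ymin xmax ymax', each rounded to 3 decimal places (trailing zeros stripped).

Executing turtle program step by step:
Start: pos=(0,0), heading=0, pen down
RT 45: heading 0 -> 315
FD 18: (0,0) -> (12.728,-12.728) [heading=315, draw]
RT 180: heading 315 -> 135
PD: pen down
FD 8: (12.728,-12.728) -> (7.071,-7.071) [heading=135, draw]
FD 10: (7.071,-7.071) -> (0,0) [heading=135, draw]
RT 90: heading 135 -> 45
BK 6: (0,0) -> (-4.243,-4.243) [heading=45, draw]
LT 135: heading 45 -> 180
PU: pen up
Final: pos=(-4.243,-4.243), heading=180, 4 segment(s) drawn

Segment endpoints: x in {-4.243, 0, 0, 7.071, 12.728}, y in {-12.728, -7.071, -4.243, 0, 0}
xmin=-4.243, ymin=-12.728, xmax=12.728, ymax=0

Answer: -4.243 -12.728 12.728 0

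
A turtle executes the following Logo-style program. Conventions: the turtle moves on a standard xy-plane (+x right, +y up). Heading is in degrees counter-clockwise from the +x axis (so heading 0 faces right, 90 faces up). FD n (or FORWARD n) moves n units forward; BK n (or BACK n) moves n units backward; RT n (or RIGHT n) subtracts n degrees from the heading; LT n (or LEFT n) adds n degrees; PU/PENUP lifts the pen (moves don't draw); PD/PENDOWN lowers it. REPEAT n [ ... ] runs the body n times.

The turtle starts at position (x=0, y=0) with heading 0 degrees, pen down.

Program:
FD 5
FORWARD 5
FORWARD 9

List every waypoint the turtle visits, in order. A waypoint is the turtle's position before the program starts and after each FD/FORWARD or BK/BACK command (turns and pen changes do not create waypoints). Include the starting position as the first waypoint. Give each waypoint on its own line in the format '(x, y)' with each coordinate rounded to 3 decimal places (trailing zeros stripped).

Executing turtle program step by step:
Start: pos=(0,0), heading=0, pen down
FD 5: (0,0) -> (5,0) [heading=0, draw]
FD 5: (5,0) -> (10,0) [heading=0, draw]
FD 9: (10,0) -> (19,0) [heading=0, draw]
Final: pos=(19,0), heading=0, 3 segment(s) drawn
Waypoints (4 total):
(0, 0)
(5, 0)
(10, 0)
(19, 0)

Answer: (0, 0)
(5, 0)
(10, 0)
(19, 0)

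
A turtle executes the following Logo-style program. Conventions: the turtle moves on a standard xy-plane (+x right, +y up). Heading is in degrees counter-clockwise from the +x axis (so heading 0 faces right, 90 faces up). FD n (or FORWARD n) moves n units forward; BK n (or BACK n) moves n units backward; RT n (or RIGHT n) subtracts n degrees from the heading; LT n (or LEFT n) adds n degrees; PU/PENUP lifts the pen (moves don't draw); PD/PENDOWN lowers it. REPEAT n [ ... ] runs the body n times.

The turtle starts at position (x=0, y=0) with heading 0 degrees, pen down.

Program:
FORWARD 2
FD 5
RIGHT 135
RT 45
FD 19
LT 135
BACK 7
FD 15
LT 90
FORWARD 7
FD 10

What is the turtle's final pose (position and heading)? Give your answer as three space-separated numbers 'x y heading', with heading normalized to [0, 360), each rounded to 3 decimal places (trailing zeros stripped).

Answer: 5.678 6.364 45

Derivation:
Executing turtle program step by step:
Start: pos=(0,0), heading=0, pen down
FD 2: (0,0) -> (2,0) [heading=0, draw]
FD 5: (2,0) -> (7,0) [heading=0, draw]
RT 135: heading 0 -> 225
RT 45: heading 225 -> 180
FD 19: (7,0) -> (-12,0) [heading=180, draw]
LT 135: heading 180 -> 315
BK 7: (-12,0) -> (-16.95,4.95) [heading=315, draw]
FD 15: (-16.95,4.95) -> (-6.343,-5.657) [heading=315, draw]
LT 90: heading 315 -> 45
FD 7: (-6.343,-5.657) -> (-1.393,-0.707) [heading=45, draw]
FD 10: (-1.393,-0.707) -> (5.678,6.364) [heading=45, draw]
Final: pos=(5.678,6.364), heading=45, 7 segment(s) drawn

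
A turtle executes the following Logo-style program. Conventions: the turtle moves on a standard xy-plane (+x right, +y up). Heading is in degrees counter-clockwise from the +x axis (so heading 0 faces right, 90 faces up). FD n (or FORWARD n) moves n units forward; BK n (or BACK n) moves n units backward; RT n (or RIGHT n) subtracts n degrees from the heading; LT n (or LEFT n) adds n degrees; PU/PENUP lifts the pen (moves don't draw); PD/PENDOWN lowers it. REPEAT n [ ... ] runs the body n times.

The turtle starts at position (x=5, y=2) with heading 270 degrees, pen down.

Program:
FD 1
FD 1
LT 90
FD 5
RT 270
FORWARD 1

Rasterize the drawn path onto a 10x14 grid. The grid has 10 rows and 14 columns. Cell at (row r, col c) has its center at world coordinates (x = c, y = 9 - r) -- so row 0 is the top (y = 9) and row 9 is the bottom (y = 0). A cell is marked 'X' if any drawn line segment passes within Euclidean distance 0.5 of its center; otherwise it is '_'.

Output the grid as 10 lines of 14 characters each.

Segment 0: (5,2) -> (5,1)
Segment 1: (5,1) -> (5,0)
Segment 2: (5,0) -> (10,-0)
Segment 3: (10,-0) -> (10,1)

Answer: ______________
______________
______________
______________
______________
______________
______________
_____X________
_____X____X___
_____XXXXXX___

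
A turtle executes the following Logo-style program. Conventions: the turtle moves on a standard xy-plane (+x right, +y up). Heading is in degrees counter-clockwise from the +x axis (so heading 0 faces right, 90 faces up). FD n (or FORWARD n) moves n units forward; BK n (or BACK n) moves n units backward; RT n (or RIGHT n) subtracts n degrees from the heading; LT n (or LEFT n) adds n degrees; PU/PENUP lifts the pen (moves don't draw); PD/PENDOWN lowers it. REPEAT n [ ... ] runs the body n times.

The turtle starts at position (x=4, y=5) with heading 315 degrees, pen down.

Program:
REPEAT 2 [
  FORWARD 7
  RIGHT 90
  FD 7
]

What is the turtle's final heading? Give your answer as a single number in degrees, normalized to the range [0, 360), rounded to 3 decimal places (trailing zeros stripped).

Executing turtle program step by step:
Start: pos=(4,5), heading=315, pen down
REPEAT 2 [
  -- iteration 1/2 --
  FD 7: (4,5) -> (8.95,0.05) [heading=315, draw]
  RT 90: heading 315 -> 225
  FD 7: (8.95,0.05) -> (4,-4.899) [heading=225, draw]
  -- iteration 2/2 --
  FD 7: (4,-4.899) -> (-0.95,-9.849) [heading=225, draw]
  RT 90: heading 225 -> 135
  FD 7: (-0.95,-9.849) -> (-5.899,-4.899) [heading=135, draw]
]
Final: pos=(-5.899,-4.899), heading=135, 4 segment(s) drawn

Answer: 135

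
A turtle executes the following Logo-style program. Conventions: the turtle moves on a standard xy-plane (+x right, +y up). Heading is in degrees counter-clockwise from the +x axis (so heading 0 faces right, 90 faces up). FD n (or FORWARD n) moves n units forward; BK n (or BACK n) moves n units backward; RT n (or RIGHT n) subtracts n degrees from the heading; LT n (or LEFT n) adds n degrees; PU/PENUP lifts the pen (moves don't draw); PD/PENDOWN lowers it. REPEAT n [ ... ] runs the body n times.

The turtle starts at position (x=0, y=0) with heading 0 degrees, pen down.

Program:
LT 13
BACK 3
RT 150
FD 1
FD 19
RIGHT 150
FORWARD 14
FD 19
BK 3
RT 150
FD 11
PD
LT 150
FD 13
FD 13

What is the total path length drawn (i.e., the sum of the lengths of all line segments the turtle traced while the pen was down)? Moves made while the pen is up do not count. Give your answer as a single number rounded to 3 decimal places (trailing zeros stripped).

Executing turtle program step by step:
Start: pos=(0,0), heading=0, pen down
LT 13: heading 0 -> 13
BK 3: (0,0) -> (-2.923,-0.675) [heading=13, draw]
RT 150: heading 13 -> 223
FD 1: (-2.923,-0.675) -> (-3.654,-1.357) [heading=223, draw]
FD 19: (-3.654,-1.357) -> (-17.55,-14.315) [heading=223, draw]
RT 150: heading 223 -> 73
FD 14: (-17.55,-14.315) -> (-13.457,-0.927) [heading=73, draw]
FD 19: (-13.457,-0.927) -> (-7.902,17.243) [heading=73, draw]
BK 3: (-7.902,17.243) -> (-8.779,14.374) [heading=73, draw]
RT 150: heading 73 -> 283
FD 11: (-8.779,14.374) -> (-6.305,3.656) [heading=283, draw]
PD: pen down
LT 150: heading 283 -> 73
FD 13: (-6.305,3.656) -> (-2.504,16.088) [heading=73, draw]
FD 13: (-2.504,16.088) -> (1.297,28.52) [heading=73, draw]
Final: pos=(1.297,28.52), heading=73, 9 segment(s) drawn

Segment lengths:
  seg 1: (0,0) -> (-2.923,-0.675), length = 3
  seg 2: (-2.923,-0.675) -> (-3.654,-1.357), length = 1
  seg 3: (-3.654,-1.357) -> (-17.55,-14.315), length = 19
  seg 4: (-17.55,-14.315) -> (-13.457,-0.927), length = 14
  seg 5: (-13.457,-0.927) -> (-7.902,17.243), length = 19
  seg 6: (-7.902,17.243) -> (-8.779,14.374), length = 3
  seg 7: (-8.779,14.374) -> (-6.305,3.656), length = 11
  seg 8: (-6.305,3.656) -> (-2.504,16.088), length = 13
  seg 9: (-2.504,16.088) -> (1.297,28.52), length = 13
Total = 96

Answer: 96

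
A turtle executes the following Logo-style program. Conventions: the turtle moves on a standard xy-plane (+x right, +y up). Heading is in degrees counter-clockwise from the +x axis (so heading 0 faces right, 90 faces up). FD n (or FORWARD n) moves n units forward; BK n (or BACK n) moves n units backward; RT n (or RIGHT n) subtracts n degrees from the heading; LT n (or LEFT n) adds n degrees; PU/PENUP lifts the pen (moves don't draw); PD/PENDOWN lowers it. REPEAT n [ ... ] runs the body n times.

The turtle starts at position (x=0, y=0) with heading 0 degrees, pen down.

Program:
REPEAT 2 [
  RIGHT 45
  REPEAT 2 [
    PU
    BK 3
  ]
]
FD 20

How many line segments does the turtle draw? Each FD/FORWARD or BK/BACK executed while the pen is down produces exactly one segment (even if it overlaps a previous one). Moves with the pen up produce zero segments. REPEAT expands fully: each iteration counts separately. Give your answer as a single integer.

Answer: 0

Derivation:
Executing turtle program step by step:
Start: pos=(0,0), heading=0, pen down
REPEAT 2 [
  -- iteration 1/2 --
  RT 45: heading 0 -> 315
  REPEAT 2 [
    -- iteration 1/2 --
    PU: pen up
    BK 3: (0,0) -> (-2.121,2.121) [heading=315, move]
    -- iteration 2/2 --
    PU: pen up
    BK 3: (-2.121,2.121) -> (-4.243,4.243) [heading=315, move]
  ]
  -- iteration 2/2 --
  RT 45: heading 315 -> 270
  REPEAT 2 [
    -- iteration 1/2 --
    PU: pen up
    BK 3: (-4.243,4.243) -> (-4.243,7.243) [heading=270, move]
    -- iteration 2/2 --
    PU: pen up
    BK 3: (-4.243,7.243) -> (-4.243,10.243) [heading=270, move]
  ]
]
FD 20: (-4.243,10.243) -> (-4.243,-9.757) [heading=270, move]
Final: pos=(-4.243,-9.757), heading=270, 0 segment(s) drawn
Segments drawn: 0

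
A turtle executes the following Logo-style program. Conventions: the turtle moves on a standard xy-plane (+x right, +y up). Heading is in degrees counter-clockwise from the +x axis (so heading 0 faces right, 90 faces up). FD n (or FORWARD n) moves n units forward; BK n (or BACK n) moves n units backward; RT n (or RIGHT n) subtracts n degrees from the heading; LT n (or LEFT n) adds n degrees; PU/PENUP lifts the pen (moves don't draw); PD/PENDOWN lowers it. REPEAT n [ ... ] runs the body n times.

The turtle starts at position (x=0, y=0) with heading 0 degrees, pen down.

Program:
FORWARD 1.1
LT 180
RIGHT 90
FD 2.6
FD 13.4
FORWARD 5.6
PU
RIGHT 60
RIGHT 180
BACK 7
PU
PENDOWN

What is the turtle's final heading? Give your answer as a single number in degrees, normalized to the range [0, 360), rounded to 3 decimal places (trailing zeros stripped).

Answer: 210

Derivation:
Executing turtle program step by step:
Start: pos=(0,0), heading=0, pen down
FD 1.1: (0,0) -> (1.1,0) [heading=0, draw]
LT 180: heading 0 -> 180
RT 90: heading 180 -> 90
FD 2.6: (1.1,0) -> (1.1,2.6) [heading=90, draw]
FD 13.4: (1.1,2.6) -> (1.1,16) [heading=90, draw]
FD 5.6: (1.1,16) -> (1.1,21.6) [heading=90, draw]
PU: pen up
RT 60: heading 90 -> 30
RT 180: heading 30 -> 210
BK 7: (1.1,21.6) -> (7.162,25.1) [heading=210, move]
PU: pen up
PD: pen down
Final: pos=(7.162,25.1), heading=210, 4 segment(s) drawn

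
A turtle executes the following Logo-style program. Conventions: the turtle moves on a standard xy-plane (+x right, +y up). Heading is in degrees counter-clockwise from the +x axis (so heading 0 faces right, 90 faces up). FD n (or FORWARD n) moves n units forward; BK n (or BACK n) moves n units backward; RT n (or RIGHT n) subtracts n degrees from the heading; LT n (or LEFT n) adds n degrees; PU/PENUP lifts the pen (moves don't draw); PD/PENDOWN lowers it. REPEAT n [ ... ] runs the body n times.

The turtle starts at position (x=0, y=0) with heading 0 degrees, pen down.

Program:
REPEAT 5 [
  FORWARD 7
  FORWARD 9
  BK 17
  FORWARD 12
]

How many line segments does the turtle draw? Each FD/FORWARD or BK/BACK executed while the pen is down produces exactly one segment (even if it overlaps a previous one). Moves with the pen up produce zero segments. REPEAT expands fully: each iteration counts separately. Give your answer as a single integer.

Executing turtle program step by step:
Start: pos=(0,0), heading=0, pen down
REPEAT 5 [
  -- iteration 1/5 --
  FD 7: (0,0) -> (7,0) [heading=0, draw]
  FD 9: (7,0) -> (16,0) [heading=0, draw]
  BK 17: (16,0) -> (-1,0) [heading=0, draw]
  FD 12: (-1,0) -> (11,0) [heading=0, draw]
  -- iteration 2/5 --
  FD 7: (11,0) -> (18,0) [heading=0, draw]
  FD 9: (18,0) -> (27,0) [heading=0, draw]
  BK 17: (27,0) -> (10,0) [heading=0, draw]
  FD 12: (10,0) -> (22,0) [heading=0, draw]
  -- iteration 3/5 --
  FD 7: (22,0) -> (29,0) [heading=0, draw]
  FD 9: (29,0) -> (38,0) [heading=0, draw]
  BK 17: (38,0) -> (21,0) [heading=0, draw]
  FD 12: (21,0) -> (33,0) [heading=0, draw]
  -- iteration 4/5 --
  FD 7: (33,0) -> (40,0) [heading=0, draw]
  FD 9: (40,0) -> (49,0) [heading=0, draw]
  BK 17: (49,0) -> (32,0) [heading=0, draw]
  FD 12: (32,0) -> (44,0) [heading=0, draw]
  -- iteration 5/5 --
  FD 7: (44,0) -> (51,0) [heading=0, draw]
  FD 9: (51,0) -> (60,0) [heading=0, draw]
  BK 17: (60,0) -> (43,0) [heading=0, draw]
  FD 12: (43,0) -> (55,0) [heading=0, draw]
]
Final: pos=(55,0), heading=0, 20 segment(s) drawn
Segments drawn: 20

Answer: 20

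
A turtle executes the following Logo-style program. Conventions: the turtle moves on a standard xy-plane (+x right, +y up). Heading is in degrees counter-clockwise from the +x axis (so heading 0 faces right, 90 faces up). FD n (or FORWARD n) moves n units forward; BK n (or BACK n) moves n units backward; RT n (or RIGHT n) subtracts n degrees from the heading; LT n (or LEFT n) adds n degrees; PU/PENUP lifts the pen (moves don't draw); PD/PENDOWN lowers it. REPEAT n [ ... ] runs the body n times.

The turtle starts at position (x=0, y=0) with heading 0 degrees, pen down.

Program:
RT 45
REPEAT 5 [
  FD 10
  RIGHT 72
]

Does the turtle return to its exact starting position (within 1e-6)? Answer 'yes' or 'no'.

Executing turtle program step by step:
Start: pos=(0,0), heading=0, pen down
RT 45: heading 0 -> 315
REPEAT 5 [
  -- iteration 1/5 --
  FD 10: (0,0) -> (7.071,-7.071) [heading=315, draw]
  RT 72: heading 315 -> 243
  -- iteration 2/5 --
  FD 10: (7.071,-7.071) -> (2.531,-15.981) [heading=243, draw]
  RT 72: heading 243 -> 171
  -- iteration 3/5 --
  FD 10: (2.531,-15.981) -> (-7.346,-14.417) [heading=171, draw]
  RT 72: heading 171 -> 99
  -- iteration 4/5 --
  FD 10: (-7.346,-14.417) -> (-8.91,-4.54) [heading=99, draw]
  RT 72: heading 99 -> 27
  -- iteration 5/5 --
  FD 10: (-8.91,-4.54) -> (0,0) [heading=27, draw]
  RT 72: heading 27 -> 315
]
Final: pos=(0,0), heading=315, 5 segment(s) drawn

Start position: (0, 0)
Final position: (0, 0)
Distance = 0; < 1e-6 -> CLOSED

Answer: yes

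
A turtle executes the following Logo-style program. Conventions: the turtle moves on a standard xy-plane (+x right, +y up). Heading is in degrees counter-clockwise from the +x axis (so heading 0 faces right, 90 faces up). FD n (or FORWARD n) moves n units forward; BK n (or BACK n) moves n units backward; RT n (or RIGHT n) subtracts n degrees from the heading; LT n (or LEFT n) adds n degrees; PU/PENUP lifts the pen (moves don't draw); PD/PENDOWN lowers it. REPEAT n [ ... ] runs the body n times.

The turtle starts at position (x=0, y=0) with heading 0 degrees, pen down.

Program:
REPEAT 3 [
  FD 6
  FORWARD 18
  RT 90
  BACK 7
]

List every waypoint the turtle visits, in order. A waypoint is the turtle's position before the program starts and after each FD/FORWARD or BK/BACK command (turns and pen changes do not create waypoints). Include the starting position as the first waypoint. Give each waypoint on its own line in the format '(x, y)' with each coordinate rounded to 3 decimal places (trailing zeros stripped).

Answer: (0, 0)
(6, 0)
(24, 0)
(24, 7)
(24, 1)
(24, -17)
(31, -17)
(25, -17)
(7, -17)
(7, -24)

Derivation:
Executing turtle program step by step:
Start: pos=(0,0), heading=0, pen down
REPEAT 3 [
  -- iteration 1/3 --
  FD 6: (0,0) -> (6,0) [heading=0, draw]
  FD 18: (6,0) -> (24,0) [heading=0, draw]
  RT 90: heading 0 -> 270
  BK 7: (24,0) -> (24,7) [heading=270, draw]
  -- iteration 2/3 --
  FD 6: (24,7) -> (24,1) [heading=270, draw]
  FD 18: (24,1) -> (24,-17) [heading=270, draw]
  RT 90: heading 270 -> 180
  BK 7: (24,-17) -> (31,-17) [heading=180, draw]
  -- iteration 3/3 --
  FD 6: (31,-17) -> (25,-17) [heading=180, draw]
  FD 18: (25,-17) -> (7,-17) [heading=180, draw]
  RT 90: heading 180 -> 90
  BK 7: (7,-17) -> (7,-24) [heading=90, draw]
]
Final: pos=(7,-24), heading=90, 9 segment(s) drawn
Waypoints (10 total):
(0, 0)
(6, 0)
(24, 0)
(24, 7)
(24, 1)
(24, -17)
(31, -17)
(25, -17)
(7, -17)
(7, -24)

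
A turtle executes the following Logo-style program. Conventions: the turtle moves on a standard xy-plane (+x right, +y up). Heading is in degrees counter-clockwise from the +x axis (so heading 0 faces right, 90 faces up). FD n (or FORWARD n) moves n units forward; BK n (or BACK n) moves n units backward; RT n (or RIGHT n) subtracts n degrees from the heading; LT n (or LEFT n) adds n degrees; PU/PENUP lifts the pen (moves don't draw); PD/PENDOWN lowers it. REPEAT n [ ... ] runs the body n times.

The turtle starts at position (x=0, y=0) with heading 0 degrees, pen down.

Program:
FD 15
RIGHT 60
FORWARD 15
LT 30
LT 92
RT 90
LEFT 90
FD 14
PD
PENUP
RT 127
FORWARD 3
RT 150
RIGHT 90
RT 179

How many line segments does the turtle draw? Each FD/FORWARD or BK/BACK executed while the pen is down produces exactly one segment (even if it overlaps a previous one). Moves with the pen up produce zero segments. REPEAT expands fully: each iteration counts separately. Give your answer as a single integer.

Executing turtle program step by step:
Start: pos=(0,0), heading=0, pen down
FD 15: (0,0) -> (15,0) [heading=0, draw]
RT 60: heading 0 -> 300
FD 15: (15,0) -> (22.5,-12.99) [heading=300, draw]
LT 30: heading 300 -> 330
LT 92: heading 330 -> 62
RT 90: heading 62 -> 332
LT 90: heading 332 -> 62
FD 14: (22.5,-12.99) -> (29.073,-0.629) [heading=62, draw]
PD: pen down
PU: pen up
RT 127: heading 62 -> 295
FD 3: (29.073,-0.629) -> (30.34,-3.348) [heading=295, move]
RT 150: heading 295 -> 145
RT 90: heading 145 -> 55
RT 179: heading 55 -> 236
Final: pos=(30.34,-3.348), heading=236, 3 segment(s) drawn
Segments drawn: 3

Answer: 3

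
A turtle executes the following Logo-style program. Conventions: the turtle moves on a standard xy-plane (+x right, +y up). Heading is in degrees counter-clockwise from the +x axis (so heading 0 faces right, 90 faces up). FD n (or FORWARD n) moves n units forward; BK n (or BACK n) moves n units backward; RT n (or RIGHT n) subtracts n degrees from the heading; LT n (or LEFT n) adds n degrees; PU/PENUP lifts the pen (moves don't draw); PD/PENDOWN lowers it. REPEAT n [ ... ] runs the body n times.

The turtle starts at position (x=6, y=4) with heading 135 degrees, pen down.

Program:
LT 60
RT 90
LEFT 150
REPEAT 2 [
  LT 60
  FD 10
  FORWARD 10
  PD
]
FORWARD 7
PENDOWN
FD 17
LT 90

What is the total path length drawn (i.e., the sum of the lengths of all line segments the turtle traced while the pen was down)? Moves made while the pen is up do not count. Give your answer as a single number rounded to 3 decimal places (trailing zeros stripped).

Answer: 64

Derivation:
Executing turtle program step by step:
Start: pos=(6,4), heading=135, pen down
LT 60: heading 135 -> 195
RT 90: heading 195 -> 105
LT 150: heading 105 -> 255
REPEAT 2 [
  -- iteration 1/2 --
  LT 60: heading 255 -> 315
  FD 10: (6,4) -> (13.071,-3.071) [heading=315, draw]
  FD 10: (13.071,-3.071) -> (20.142,-10.142) [heading=315, draw]
  PD: pen down
  -- iteration 2/2 --
  LT 60: heading 315 -> 15
  FD 10: (20.142,-10.142) -> (29.801,-7.554) [heading=15, draw]
  FD 10: (29.801,-7.554) -> (39.461,-4.966) [heading=15, draw]
  PD: pen down
]
FD 7: (39.461,-4.966) -> (46.222,-3.154) [heading=15, draw]
PD: pen down
FD 17: (46.222,-3.154) -> (62.643,1.246) [heading=15, draw]
LT 90: heading 15 -> 105
Final: pos=(62.643,1.246), heading=105, 6 segment(s) drawn

Segment lengths:
  seg 1: (6,4) -> (13.071,-3.071), length = 10
  seg 2: (13.071,-3.071) -> (20.142,-10.142), length = 10
  seg 3: (20.142,-10.142) -> (29.801,-7.554), length = 10
  seg 4: (29.801,-7.554) -> (39.461,-4.966), length = 10
  seg 5: (39.461,-4.966) -> (46.222,-3.154), length = 7
  seg 6: (46.222,-3.154) -> (62.643,1.246), length = 17
Total = 64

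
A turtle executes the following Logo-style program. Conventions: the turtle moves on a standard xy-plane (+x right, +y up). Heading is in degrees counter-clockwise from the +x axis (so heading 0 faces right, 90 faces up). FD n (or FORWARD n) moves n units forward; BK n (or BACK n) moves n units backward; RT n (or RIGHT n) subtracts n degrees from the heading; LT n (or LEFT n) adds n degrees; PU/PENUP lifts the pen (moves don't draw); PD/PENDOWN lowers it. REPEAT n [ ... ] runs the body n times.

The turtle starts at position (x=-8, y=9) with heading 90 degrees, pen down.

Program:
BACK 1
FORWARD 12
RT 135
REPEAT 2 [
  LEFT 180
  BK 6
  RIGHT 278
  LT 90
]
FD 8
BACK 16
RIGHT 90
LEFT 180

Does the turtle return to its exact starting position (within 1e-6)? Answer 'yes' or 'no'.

Answer: no

Derivation:
Executing turtle program step by step:
Start: pos=(-8,9), heading=90, pen down
BK 1: (-8,9) -> (-8,8) [heading=90, draw]
FD 12: (-8,8) -> (-8,20) [heading=90, draw]
RT 135: heading 90 -> 315
REPEAT 2 [
  -- iteration 1/2 --
  LT 180: heading 315 -> 135
  BK 6: (-8,20) -> (-3.757,15.757) [heading=135, draw]
  RT 278: heading 135 -> 217
  LT 90: heading 217 -> 307
  -- iteration 2/2 --
  LT 180: heading 307 -> 127
  BK 6: (-3.757,15.757) -> (-0.146,10.966) [heading=127, draw]
  RT 278: heading 127 -> 209
  LT 90: heading 209 -> 299
]
FD 8: (-0.146,10.966) -> (3.732,3.969) [heading=299, draw]
BK 16: (3.732,3.969) -> (-4.025,17.963) [heading=299, draw]
RT 90: heading 299 -> 209
LT 180: heading 209 -> 29
Final: pos=(-4.025,17.963), heading=29, 6 segment(s) drawn

Start position: (-8, 9)
Final position: (-4.025, 17.963)
Distance = 9.804; >= 1e-6 -> NOT closed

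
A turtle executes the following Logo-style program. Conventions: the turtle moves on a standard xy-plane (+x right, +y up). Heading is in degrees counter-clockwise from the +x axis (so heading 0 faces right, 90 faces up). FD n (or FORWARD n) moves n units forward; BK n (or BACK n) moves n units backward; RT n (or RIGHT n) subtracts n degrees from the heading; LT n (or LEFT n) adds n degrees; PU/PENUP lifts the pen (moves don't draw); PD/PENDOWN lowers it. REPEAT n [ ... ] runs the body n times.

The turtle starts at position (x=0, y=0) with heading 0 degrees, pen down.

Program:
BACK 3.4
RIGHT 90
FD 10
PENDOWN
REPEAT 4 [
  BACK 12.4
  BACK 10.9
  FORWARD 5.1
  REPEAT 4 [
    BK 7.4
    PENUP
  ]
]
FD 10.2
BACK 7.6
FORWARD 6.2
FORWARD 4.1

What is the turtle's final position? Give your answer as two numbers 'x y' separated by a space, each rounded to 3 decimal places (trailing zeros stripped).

Executing turtle program step by step:
Start: pos=(0,0), heading=0, pen down
BK 3.4: (0,0) -> (-3.4,0) [heading=0, draw]
RT 90: heading 0 -> 270
FD 10: (-3.4,0) -> (-3.4,-10) [heading=270, draw]
PD: pen down
REPEAT 4 [
  -- iteration 1/4 --
  BK 12.4: (-3.4,-10) -> (-3.4,2.4) [heading=270, draw]
  BK 10.9: (-3.4,2.4) -> (-3.4,13.3) [heading=270, draw]
  FD 5.1: (-3.4,13.3) -> (-3.4,8.2) [heading=270, draw]
  REPEAT 4 [
    -- iteration 1/4 --
    BK 7.4: (-3.4,8.2) -> (-3.4,15.6) [heading=270, draw]
    PU: pen up
    -- iteration 2/4 --
    BK 7.4: (-3.4,15.6) -> (-3.4,23) [heading=270, move]
    PU: pen up
    -- iteration 3/4 --
    BK 7.4: (-3.4,23) -> (-3.4,30.4) [heading=270, move]
    PU: pen up
    -- iteration 4/4 --
    BK 7.4: (-3.4,30.4) -> (-3.4,37.8) [heading=270, move]
    PU: pen up
  ]
  -- iteration 2/4 --
  BK 12.4: (-3.4,37.8) -> (-3.4,50.2) [heading=270, move]
  BK 10.9: (-3.4,50.2) -> (-3.4,61.1) [heading=270, move]
  FD 5.1: (-3.4,61.1) -> (-3.4,56) [heading=270, move]
  REPEAT 4 [
    -- iteration 1/4 --
    BK 7.4: (-3.4,56) -> (-3.4,63.4) [heading=270, move]
    PU: pen up
    -- iteration 2/4 --
    BK 7.4: (-3.4,63.4) -> (-3.4,70.8) [heading=270, move]
    PU: pen up
    -- iteration 3/4 --
    BK 7.4: (-3.4,70.8) -> (-3.4,78.2) [heading=270, move]
    PU: pen up
    -- iteration 4/4 --
    BK 7.4: (-3.4,78.2) -> (-3.4,85.6) [heading=270, move]
    PU: pen up
  ]
  -- iteration 3/4 --
  BK 12.4: (-3.4,85.6) -> (-3.4,98) [heading=270, move]
  BK 10.9: (-3.4,98) -> (-3.4,108.9) [heading=270, move]
  FD 5.1: (-3.4,108.9) -> (-3.4,103.8) [heading=270, move]
  REPEAT 4 [
    -- iteration 1/4 --
    BK 7.4: (-3.4,103.8) -> (-3.4,111.2) [heading=270, move]
    PU: pen up
    -- iteration 2/4 --
    BK 7.4: (-3.4,111.2) -> (-3.4,118.6) [heading=270, move]
    PU: pen up
    -- iteration 3/4 --
    BK 7.4: (-3.4,118.6) -> (-3.4,126) [heading=270, move]
    PU: pen up
    -- iteration 4/4 --
    BK 7.4: (-3.4,126) -> (-3.4,133.4) [heading=270, move]
    PU: pen up
  ]
  -- iteration 4/4 --
  BK 12.4: (-3.4,133.4) -> (-3.4,145.8) [heading=270, move]
  BK 10.9: (-3.4,145.8) -> (-3.4,156.7) [heading=270, move]
  FD 5.1: (-3.4,156.7) -> (-3.4,151.6) [heading=270, move]
  REPEAT 4 [
    -- iteration 1/4 --
    BK 7.4: (-3.4,151.6) -> (-3.4,159) [heading=270, move]
    PU: pen up
    -- iteration 2/4 --
    BK 7.4: (-3.4,159) -> (-3.4,166.4) [heading=270, move]
    PU: pen up
    -- iteration 3/4 --
    BK 7.4: (-3.4,166.4) -> (-3.4,173.8) [heading=270, move]
    PU: pen up
    -- iteration 4/4 --
    BK 7.4: (-3.4,173.8) -> (-3.4,181.2) [heading=270, move]
    PU: pen up
  ]
]
FD 10.2: (-3.4,181.2) -> (-3.4,171) [heading=270, move]
BK 7.6: (-3.4,171) -> (-3.4,178.6) [heading=270, move]
FD 6.2: (-3.4,178.6) -> (-3.4,172.4) [heading=270, move]
FD 4.1: (-3.4,172.4) -> (-3.4,168.3) [heading=270, move]
Final: pos=(-3.4,168.3), heading=270, 6 segment(s) drawn

Answer: -3.4 168.3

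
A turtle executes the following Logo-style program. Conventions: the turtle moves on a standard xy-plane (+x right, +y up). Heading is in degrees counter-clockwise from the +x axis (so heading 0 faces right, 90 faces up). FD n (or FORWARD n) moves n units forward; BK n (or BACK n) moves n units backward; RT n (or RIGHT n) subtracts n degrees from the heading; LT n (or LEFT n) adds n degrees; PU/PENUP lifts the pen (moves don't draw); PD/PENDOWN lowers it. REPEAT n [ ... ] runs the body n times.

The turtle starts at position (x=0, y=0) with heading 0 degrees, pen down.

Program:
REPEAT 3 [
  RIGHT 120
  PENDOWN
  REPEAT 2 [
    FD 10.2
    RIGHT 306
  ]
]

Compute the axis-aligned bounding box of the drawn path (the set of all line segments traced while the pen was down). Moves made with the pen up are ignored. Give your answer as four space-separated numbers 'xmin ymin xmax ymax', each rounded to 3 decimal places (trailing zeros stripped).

Answer: -13.908 -51.904 0 0

Derivation:
Executing turtle program step by step:
Start: pos=(0,0), heading=0, pen down
REPEAT 3 [
  -- iteration 1/3 --
  RT 120: heading 0 -> 240
  PD: pen down
  REPEAT 2 [
    -- iteration 1/2 --
    FD 10.2: (0,0) -> (-5.1,-8.833) [heading=240, draw]
    RT 306: heading 240 -> 294
    -- iteration 2/2 --
    FD 10.2: (-5.1,-8.833) -> (-0.951,-18.152) [heading=294, draw]
    RT 306: heading 294 -> 348
  ]
  -- iteration 2/3 --
  RT 120: heading 348 -> 228
  PD: pen down
  REPEAT 2 [
    -- iteration 1/2 --
    FD 10.2: (-0.951,-18.152) -> (-7.776,-25.732) [heading=228, draw]
    RT 306: heading 228 -> 282
    -- iteration 2/2 --
    FD 10.2: (-7.776,-25.732) -> (-5.656,-35.709) [heading=282, draw]
    RT 306: heading 282 -> 336
  ]
  -- iteration 3/3 --
  RT 120: heading 336 -> 216
  PD: pen down
  REPEAT 2 [
    -- iteration 1/2 --
    FD 10.2: (-5.656,-35.709) -> (-13.908,-41.704) [heading=216, draw]
    RT 306: heading 216 -> 270
    -- iteration 2/2 --
    FD 10.2: (-13.908,-41.704) -> (-13.908,-51.904) [heading=270, draw]
    RT 306: heading 270 -> 324
  ]
]
Final: pos=(-13.908,-51.904), heading=324, 6 segment(s) drawn

Segment endpoints: x in {-13.908, -13.908, -7.776, -5.656, -5.1, -0.951, 0}, y in {-51.904, -41.704, -35.709, -25.732, -18.152, -8.833, 0}
xmin=-13.908, ymin=-51.904, xmax=0, ymax=0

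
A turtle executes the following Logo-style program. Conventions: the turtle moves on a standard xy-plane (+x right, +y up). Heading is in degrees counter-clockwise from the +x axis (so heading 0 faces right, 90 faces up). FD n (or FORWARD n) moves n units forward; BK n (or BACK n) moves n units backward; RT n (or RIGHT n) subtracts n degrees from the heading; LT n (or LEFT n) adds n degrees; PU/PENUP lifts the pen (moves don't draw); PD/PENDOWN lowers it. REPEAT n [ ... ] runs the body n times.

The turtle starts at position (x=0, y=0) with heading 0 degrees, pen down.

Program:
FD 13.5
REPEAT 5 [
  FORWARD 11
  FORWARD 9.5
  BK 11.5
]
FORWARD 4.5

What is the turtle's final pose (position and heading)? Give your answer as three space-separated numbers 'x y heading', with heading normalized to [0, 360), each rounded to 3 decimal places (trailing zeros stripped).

Executing turtle program step by step:
Start: pos=(0,0), heading=0, pen down
FD 13.5: (0,0) -> (13.5,0) [heading=0, draw]
REPEAT 5 [
  -- iteration 1/5 --
  FD 11: (13.5,0) -> (24.5,0) [heading=0, draw]
  FD 9.5: (24.5,0) -> (34,0) [heading=0, draw]
  BK 11.5: (34,0) -> (22.5,0) [heading=0, draw]
  -- iteration 2/5 --
  FD 11: (22.5,0) -> (33.5,0) [heading=0, draw]
  FD 9.5: (33.5,0) -> (43,0) [heading=0, draw]
  BK 11.5: (43,0) -> (31.5,0) [heading=0, draw]
  -- iteration 3/5 --
  FD 11: (31.5,0) -> (42.5,0) [heading=0, draw]
  FD 9.5: (42.5,0) -> (52,0) [heading=0, draw]
  BK 11.5: (52,0) -> (40.5,0) [heading=0, draw]
  -- iteration 4/5 --
  FD 11: (40.5,0) -> (51.5,0) [heading=0, draw]
  FD 9.5: (51.5,0) -> (61,0) [heading=0, draw]
  BK 11.5: (61,0) -> (49.5,0) [heading=0, draw]
  -- iteration 5/5 --
  FD 11: (49.5,0) -> (60.5,0) [heading=0, draw]
  FD 9.5: (60.5,0) -> (70,0) [heading=0, draw]
  BK 11.5: (70,0) -> (58.5,0) [heading=0, draw]
]
FD 4.5: (58.5,0) -> (63,0) [heading=0, draw]
Final: pos=(63,0), heading=0, 17 segment(s) drawn

Answer: 63 0 0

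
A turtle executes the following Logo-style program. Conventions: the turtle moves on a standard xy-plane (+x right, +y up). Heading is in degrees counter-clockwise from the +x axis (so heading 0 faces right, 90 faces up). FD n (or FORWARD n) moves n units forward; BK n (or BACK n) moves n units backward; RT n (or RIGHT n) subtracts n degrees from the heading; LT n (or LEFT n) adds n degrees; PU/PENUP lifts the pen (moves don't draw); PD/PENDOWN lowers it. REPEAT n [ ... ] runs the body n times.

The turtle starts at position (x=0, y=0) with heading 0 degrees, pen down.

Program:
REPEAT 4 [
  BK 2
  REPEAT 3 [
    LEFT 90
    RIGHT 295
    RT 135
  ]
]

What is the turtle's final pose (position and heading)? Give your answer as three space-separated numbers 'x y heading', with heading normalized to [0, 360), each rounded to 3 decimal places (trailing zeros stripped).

Answer: 0 -3.464 240

Derivation:
Executing turtle program step by step:
Start: pos=(0,0), heading=0, pen down
REPEAT 4 [
  -- iteration 1/4 --
  BK 2: (0,0) -> (-2,0) [heading=0, draw]
  REPEAT 3 [
    -- iteration 1/3 --
    LT 90: heading 0 -> 90
    RT 295: heading 90 -> 155
    RT 135: heading 155 -> 20
    -- iteration 2/3 --
    LT 90: heading 20 -> 110
    RT 295: heading 110 -> 175
    RT 135: heading 175 -> 40
    -- iteration 3/3 --
    LT 90: heading 40 -> 130
    RT 295: heading 130 -> 195
    RT 135: heading 195 -> 60
  ]
  -- iteration 2/4 --
  BK 2: (-2,0) -> (-3,-1.732) [heading=60, draw]
  REPEAT 3 [
    -- iteration 1/3 --
    LT 90: heading 60 -> 150
    RT 295: heading 150 -> 215
    RT 135: heading 215 -> 80
    -- iteration 2/3 --
    LT 90: heading 80 -> 170
    RT 295: heading 170 -> 235
    RT 135: heading 235 -> 100
    -- iteration 3/3 --
    LT 90: heading 100 -> 190
    RT 295: heading 190 -> 255
    RT 135: heading 255 -> 120
  ]
  -- iteration 3/4 --
  BK 2: (-3,-1.732) -> (-2,-3.464) [heading=120, draw]
  REPEAT 3 [
    -- iteration 1/3 --
    LT 90: heading 120 -> 210
    RT 295: heading 210 -> 275
    RT 135: heading 275 -> 140
    -- iteration 2/3 --
    LT 90: heading 140 -> 230
    RT 295: heading 230 -> 295
    RT 135: heading 295 -> 160
    -- iteration 3/3 --
    LT 90: heading 160 -> 250
    RT 295: heading 250 -> 315
    RT 135: heading 315 -> 180
  ]
  -- iteration 4/4 --
  BK 2: (-2,-3.464) -> (0,-3.464) [heading=180, draw]
  REPEAT 3 [
    -- iteration 1/3 --
    LT 90: heading 180 -> 270
    RT 295: heading 270 -> 335
    RT 135: heading 335 -> 200
    -- iteration 2/3 --
    LT 90: heading 200 -> 290
    RT 295: heading 290 -> 355
    RT 135: heading 355 -> 220
    -- iteration 3/3 --
    LT 90: heading 220 -> 310
    RT 295: heading 310 -> 15
    RT 135: heading 15 -> 240
  ]
]
Final: pos=(0,-3.464), heading=240, 4 segment(s) drawn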